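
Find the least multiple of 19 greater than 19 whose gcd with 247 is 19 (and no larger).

38

247 = 19·13. Any a with gcd(a, 247) = 19 is a multiple of 19, say 19s, with s coprime to 13.
Need s > 19/19, so s ≥ 2. First s ≥ 2 with gcd(s, 13) = 1 is s = 2. Thus a = 19·2 = 38.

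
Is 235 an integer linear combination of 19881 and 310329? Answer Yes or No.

By Bézout, 19881p + 310329q = 235 has integer solutions iff gcd(19881, 310329) | 235.
Euclid: 310329 = 15·19881 + 12114; 19881 = 1·12114 + 7767; 12114 = 1·7767 + 4347; 7767 = 1·4347 + 3420; 4347 = 1·3420 + 927; 3420 = 3·927 + 639; 927 = 1·639 + 288; 639 = 2·288 + 63; 288 = 4·63 + 36; 63 = 1·36 + 27; 36 = 1·27 + 9; 27 = 3·9 + 0. gcd = 9; 235 mod 9 = 1. No.

No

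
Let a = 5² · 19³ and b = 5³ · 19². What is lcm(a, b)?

857375

max exponent per prime: 5³ · 19³ = 857375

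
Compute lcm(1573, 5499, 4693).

240201819

1573 = 11² · 13; 5499 = 3² · 13 · 47; 4693 = 13 · 19²
lcm takes max exponent of each prime: 3² · 11² · 13 · 19² · 47 = 240201819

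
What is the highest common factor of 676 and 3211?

169

676 = 2² · 13²
3211 = 13² · 19
Common: 13² = 169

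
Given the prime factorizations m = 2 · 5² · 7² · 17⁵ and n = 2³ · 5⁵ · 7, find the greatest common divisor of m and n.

350

min exponent per shared prime: 2 · 5² · 7 = 350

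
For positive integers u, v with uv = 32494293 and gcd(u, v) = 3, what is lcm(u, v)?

For any two positive integers, gcd × lcm equals their product. Hence lcm = 32494293 / 3 = 10831431.

10831431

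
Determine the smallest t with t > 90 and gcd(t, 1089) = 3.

93

1089 = 3·363. Any t with gcd(t, 1089) = 3 is a multiple of 3, say 3s, with s coprime to 363.
Need s > 90/3, so s ≥ 31. First s ≥ 31 with gcd(s, 363) = 1 is s = 31. Thus t = 3·31 = 93.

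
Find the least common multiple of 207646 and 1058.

207646 = 2 · 47³; 1058 = 2 · 23²
max exponents: 2 · 23² · 47³ = 109844734

109844734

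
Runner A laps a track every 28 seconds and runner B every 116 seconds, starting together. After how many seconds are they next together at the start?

gcd first: 116 = 4·28 + 4; 28 = 7·4 + 0 → gcd = 4
lcm = 28·116/gcd = 3248/4 = 812

812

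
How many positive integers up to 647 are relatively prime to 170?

170 = 2·5·17. Inclusion–exclusion on these primes:
647 − ⌊647/2⌋ − ⌊647/5⌋ − ⌊647/17⌋ + ⌊647/10⌋ + ⌊647/34⌋ + ⌊647/85⌋ − ⌊647/170⌋ = 244

244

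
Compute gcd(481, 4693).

13

481 = 13 · 37
4693 = 13 · 19²
Common: 13 = 13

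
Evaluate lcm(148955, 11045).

329041595

gcd first: 148955 = 13·11045 + 5370; 11045 = 2·5370 + 305; 5370 = 17·305 + 185; 305 = 1·185 + 120; 185 = 1·120 + 65; 120 = 1·65 + 55; 65 = 1·55 + 10; 55 = 5·10 + 5; 10 = 2·5 + 0 → gcd = 5
lcm = 148955·11045/gcd = 1645207975/5 = 329041595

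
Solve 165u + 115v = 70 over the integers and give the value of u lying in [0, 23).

Reduce mod 115: 165u ≡ 70 (mod 115). With g = gcd(165, 115) = 5 dividing 70, divide through: 33u ≡ 14 (mod 23).
Since gcd(33, 23) = 1, u ≡ 14·(33)⁻¹ ≡ 6 (mod 23). Smallest non-negative: 6.

6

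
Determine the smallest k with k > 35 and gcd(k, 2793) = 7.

2793 = 7·399. Any k with gcd(k, 2793) = 7 is a multiple of 7, say 7s, with s coprime to 399.
Need s > 35/7, so s ≥ 6. First s ≥ 6 with gcd(s, 399) = 1 is s = 8. Thus k = 7·8 = 56.

56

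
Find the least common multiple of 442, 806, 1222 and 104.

2575976

lcm(442, 806) = 442·806/gcd = 356252/26 = 13702
lcm(13702, 1222) = 13702·1222/gcd = 16743844/26 = 643994
lcm(643994, 104) = 643994·104/gcd = 66975376/26 = 2575976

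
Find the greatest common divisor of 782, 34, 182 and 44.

2

782 = 2 · 17 · 23; 34 = 2 · 17; 182 = 2 · 7 · 13; 44 = 2² · 11
gcd takes min exponent of each prime: 2 = 2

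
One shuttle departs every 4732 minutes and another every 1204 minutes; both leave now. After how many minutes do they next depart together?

4732 = 2² · 7 · 13²; 1204 = 2² · 7 · 43
max exponents: 2² · 7 · 13² · 43 = 203476

203476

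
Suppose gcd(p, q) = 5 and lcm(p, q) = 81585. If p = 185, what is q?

2205

Using pq = gcd(p,q)·lcm(p,q) = 5·81585 = 407925, we get q = 407925/185 = 2205.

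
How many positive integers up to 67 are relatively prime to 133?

55

Prime factors of 133: 7, 19. Count integers ≤ 67 divisible by none of them.
By inclusion–exclusion: 67 − ⌊67/7⌋ − ⌊67/19⌋ + ⌊67/133⌋ = 55.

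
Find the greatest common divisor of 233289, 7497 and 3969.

gcd(233289, 7497): 233289 = 31·7497 + 882; 7497 = 8·882 + 441; 882 = 2·441 + 0 → 441
gcd(441, 3969): 3969 = 9·441 + 0 → 441

441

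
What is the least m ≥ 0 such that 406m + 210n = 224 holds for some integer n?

Reduce mod 210: 406m ≡ 224 (mod 210). With g = gcd(406, 210) = 14 dividing 224, divide through: 29m ≡ 16 (mod 15).
Since gcd(29, 15) = 1, m ≡ 16·(29)⁻¹ ≡ 14 (mod 15). Smallest non-negative: 14.

14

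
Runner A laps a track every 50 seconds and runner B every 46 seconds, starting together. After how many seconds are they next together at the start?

1150

50 = 2 · 5²; 46 = 2 · 23
max exponents: 2 · 5² · 23 = 1150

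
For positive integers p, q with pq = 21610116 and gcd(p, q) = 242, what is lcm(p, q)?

gcd·lcm = product, so lcm = 21610116/242 = 89298.

89298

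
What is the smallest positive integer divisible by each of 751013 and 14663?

gcd first: 751013 = 51·14663 + 3200; 14663 = 4·3200 + 1863; 3200 = 1·1863 + 1337; 1863 = 1·1337 + 526; 1337 = 2·526 + 285; 526 = 1·285 + 241; 285 = 1·241 + 44; 241 = 5·44 + 21; 44 = 2·21 + 2; 21 = 10·2 + 1; 2 = 2·1 + 0 → gcd = 1
lcm = 751013·14663/gcd = 11012103619/1 = 11012103619

11012103619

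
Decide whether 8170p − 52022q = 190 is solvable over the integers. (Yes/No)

Yes

gcd(8170, 52022): 52022 = 6·8170 + 3002; 8170 = 2·3002 + 2166; 3002 = 1·2166 + 836; 2166 = 2·836 + 494; 836 = 1·494 + 342; 494 = 1·342 + 152; 342 = 2·152 + 38; 152 = 4·38 + 0 → 38
38 divides 190, so a solution exists.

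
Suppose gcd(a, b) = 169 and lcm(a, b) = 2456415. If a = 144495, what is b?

a·b = gcd·lcm = 169·2456415 = 415134135, so b = 415134135/144495 = 2873.

2873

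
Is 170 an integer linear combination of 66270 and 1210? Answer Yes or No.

Yes

By Bézout, 66270s − 1210t = 170 has integer solutions iff gcd(66270, 1210) | 170.
Euclid: 66270 = 54·1210 + 930; 1210 = 1·930 + 280; 930 = 3·280 + 90; 280 = 3·90 + 10; 90 = 9·10 + 0. gcd = 10; 170 mod 10 = 0. Yes.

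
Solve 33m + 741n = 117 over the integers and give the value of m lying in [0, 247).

Reduce mod 741: 33m ≡ 117 (mod 741). With g = gcd(33, 741) = 3 dividing 117, divide through: 11m ≡ 39 (mod 247).
Since gcd(11, 247) = 1, m ≡ 39·(11)⁻¹ ≡ 26 (mod 247). Smallest non-negative: 26.

26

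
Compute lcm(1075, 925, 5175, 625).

1075 = 5² · 43; 925 = 5² · 37; 5175 = 3² · 5² · 23; 625 = 5⁴
lcm takes max exponent of each prime: 3² · 5⁴ · 23 · 37 · 43 = 205835625

205835625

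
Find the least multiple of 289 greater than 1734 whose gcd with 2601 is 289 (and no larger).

2023

Multiples of 289 above 1734: 289·7, 289·8, … . Need the cofactor coprime to 2601/289 = 9.
Checking s = 7, 8, … the first with gcd(s, 9) = 1 is s = 7, giving 2023.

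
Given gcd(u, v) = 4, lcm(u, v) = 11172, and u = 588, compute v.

Using uv = gcd(u,v)·lcm(u,v) = 4·11172 = 44688, we get v = 44688/588 = 76.

76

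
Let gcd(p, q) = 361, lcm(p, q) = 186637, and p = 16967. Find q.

3971

p·q = gcd·lcm = 361·186637 = 67375957, so q = 67375957/16967 = 3971.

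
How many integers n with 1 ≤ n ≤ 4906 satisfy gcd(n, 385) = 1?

3059

385 = 5·7·11. Inclusion–exclusion on these primes:
4906 − ⌊4906/5⌋ − ⌊4906/7⌋ − ⌊4906/11⌋ + ⌊4906/35⌋ + ⌊4906/55⌋ + ⌊4906/77⌋ − ⌊4906/385⌋ = 3059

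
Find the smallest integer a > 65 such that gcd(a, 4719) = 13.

gcd(a, 4719) = 13 forces 13 | a; write a = 13s. Then gcd(13s, 13·363) = 13·gcd(s, 363), so need gcd(s, 363) = 1.
13s > 65 gives s ≥ 6. The least s ≥ 6 coprime to 363 is 7, so a = 13·7 = 91.

91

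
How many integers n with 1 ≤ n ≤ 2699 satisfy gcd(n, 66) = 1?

66 = 2·3·11. Inclusion–exclusion on these primes:
2699 − ⌊2699/2⌋ − ⌊2699/3⌋ − ⌊2699/11⌋ + ⌊2699/6⌋ + ⌊2699/22⌋ + ⌊2699/33⌋ − ⌊2699/66⌋ = 818

818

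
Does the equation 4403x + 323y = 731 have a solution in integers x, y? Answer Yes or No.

Yes

By Bézout, 4403x + 323y = 731 has integer solutions iff gcd(4403, 323) | 731.
Euclid: 4403 = 13·323 + 204; 323 = 1·204 + 119; 204 = 1·119 + 85; 119 = 1·85 + 34; 85 = 2·34 + 17; 34 = 2·17 + 0. gcd = 17; 731 mod 17 = 0. Yes.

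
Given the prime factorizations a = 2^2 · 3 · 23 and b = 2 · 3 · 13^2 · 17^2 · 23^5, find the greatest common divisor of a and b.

138

min exponent per shared prime: 2 · 3 · 23 = 138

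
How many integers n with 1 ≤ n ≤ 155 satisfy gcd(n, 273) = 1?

82

273 = 3·7·13. Inclusion–exclusion on these primes:
155 − ⌊155/3⌋ − ⌊155/7⌋ − ⌊155/13⌋ + ⌊155/21⌋ + ⌊155/39⌋ + ⌊155/91⌋ − ⌊155/273⌋ = 82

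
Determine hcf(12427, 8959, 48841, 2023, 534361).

gcd(12427, 8959): 12427 = 1·8959 + 3468; 8959 = 2·3468 + 2023; 3468 = 1·2023 + 1445; 2023 = 1·1445 + 578; 1445 = 2·578 + 289; 578 = 2·289 + 0 → 289
gcd(289, 48841): 48841 = 169·289 + 0 → 289
gcd(289, 2023): 2023 = 7·289 + 0 → 289
gcd(289, 534361): 534361 = 1849·289 + 0 → 289

289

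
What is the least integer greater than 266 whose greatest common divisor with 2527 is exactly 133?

2527 = 133·19. Any a with gcd(a, 2527) = 133 is a multiple of 133, say 133s, with s coprime to 19.
Need s > 266/133, so s ≥ 3. First s ≥ 3 with gcd(s, 19) = 1 is s = 3. Thus a = 133·3 = 399.

399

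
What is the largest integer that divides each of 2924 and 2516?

68

2924 = 2² · 17 · 43
2516 = 2² · 17 · 37
Common: 2² · 17 = 68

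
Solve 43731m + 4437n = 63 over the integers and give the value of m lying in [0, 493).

Reduce mod 4437: 43731m ≡ 63 (mod 4437). With g = gcd(43731, 4437) = 9 dividing 63, divide through: 4859m ≡ 7 (mod 493).
Since gcd(4859, 493) = 1, m ≡ 7·(4859)⁻¹ ≡ 111 (mod 493). Smallest non-negative: 111.

111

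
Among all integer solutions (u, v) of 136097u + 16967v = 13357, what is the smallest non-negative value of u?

37

Euclid: 136097 = 8·16967 + 361; 16967 = 47·361 + 0 → gcd = 361; 13357 = 361·37.
Back-substitution yields 136097·(1) + 16967·(-8) = 361, so one solution is u = 1·37 = 37, v = -8·37 = -296.
Solutions in u differ by 16967/361 = 47; the one in [0, 47) is 37 mod 47 = 37.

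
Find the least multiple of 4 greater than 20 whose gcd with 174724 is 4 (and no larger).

174724 = 4·43681. Any m with gcd(m, 174724) = 4 is a multiple of 4, say 4s, with s coprime to 43681.
Need s > 20/4, so s ≥ 6. First s ≥ 6 with gcd(s, 43681) = 1 is s = 6. Thus m = 4·6 = 24.

24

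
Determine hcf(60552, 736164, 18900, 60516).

36

gcd(60552, 736164): 736164 = 12·60552 + 9540; 60552 = 6·9540 + 3312; 9540 = 2·3312 + 2916; 3312 = 1·2916 + 396; 2916 = 7·396 + 144; 396 = 2·144 + 108; 144 = 1·108 + 36; 108 = 3·36 + 0 → 36
gcd(36, 18900): 18900 = 525·36 + 0 → 36
gcd(36, 60516): 60516 = 1681·36 + 0 → 36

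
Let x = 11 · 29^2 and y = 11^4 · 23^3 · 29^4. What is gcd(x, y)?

min exponent per shared prime: 11 · 29^2 = 9251

9251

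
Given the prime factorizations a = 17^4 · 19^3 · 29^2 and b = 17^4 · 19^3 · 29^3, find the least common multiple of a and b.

13971739575671

max exponent per prime: 17^4 · 19^3 · 29^3 = 13971739575671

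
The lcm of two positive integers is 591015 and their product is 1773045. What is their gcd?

gcd·lcm = product, so gcd = 1773045/591015 = 3.

3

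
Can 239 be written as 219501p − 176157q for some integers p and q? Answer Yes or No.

By Bézout, 219501p − 176157q = 239 has integer solutions iff gcd(219501, 176157) | 239.
Euclid: 219501 = 1·176157 + 43344; 176157 = 4·43344 + 2781; 43344 = 15·2781 + 1629; 2781 = 1·1629 + 1152; 1629 = 1·1152 + 477; 1152 = 2·477 + 198; 477 = 2·198 + 81; 198 = 2·81 + 36; 81 = 2·36 + 9; 36 = 4·9 + 0. gcd = 9; 239 mod 9 = 5. No.

No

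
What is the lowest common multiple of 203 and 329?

gcd first: 329 = 1·203 + 126; 203 = 1·126 + 77; 126 = 1·77 + 49; 77 = 1·49 + 28; 49 = 1·28 + 21; 28 = 1·21 + 7; 21 = 3·7 + 0 → gcd = 7
lcm = 203·329/gcd = 66787/7 = 9541

9541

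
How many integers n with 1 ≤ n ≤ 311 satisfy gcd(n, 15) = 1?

166

Prime factors of 15: 3, 5. Count integers ≤ 311 divisible by none of them.
By inclusion–exclusion: 311 − ⌊311/3⌋ − ⌊311/5⌋ + ⌊311/15⌋ = 166.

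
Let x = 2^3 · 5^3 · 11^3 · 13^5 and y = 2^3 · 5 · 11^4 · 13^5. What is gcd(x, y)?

19767639320

min exponent per shared prime: 2^3 · 5 · 11^3 · 13^5 = 19767639320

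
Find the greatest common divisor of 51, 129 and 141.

gcd(51, 129): 129 = 2·51 + 27; 51 = 1·27 + 24; 27 = 1·24 + 3; 24 = 8·3 + 0 → 3
gcd(3, 141): 141 = 47·3 + 0 → 3

3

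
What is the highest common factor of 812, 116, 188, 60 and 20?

gcd(812, 116): 812 = 7·116 + 0 → 116
gcd(116, 188): 188 = 1·116 + 72; 116 = 1·72 + 44; 72 = 1·44 + 28; 44 = 1·28 + 16; 28 = 1·16 + 12; 16 = 1·12 + 4; 12 = 3·4 + 0 → 4
gcd(4, 60): 60 = 15·4 + 0 → 4
gcd(4, 20): 20 = 5·4 + 0 → 4

4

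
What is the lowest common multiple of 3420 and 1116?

gcd first: 3420 = 3·1116 + 72; 1116 = 15·72 + 36; 72 = 2·36 + 0 → gcd = 36
lcm = 3420·1116/gcd = 3816720/36 = 106020

106020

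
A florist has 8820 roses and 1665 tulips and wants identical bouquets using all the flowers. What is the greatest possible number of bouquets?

Euclid: 8820 = 5·1665 + 495; 1665 = 3·495 + 180; 495 = 2·180 + 135; 180 = 1·135 + 45; 135 = 3·45 + 0. Last nonzero remainder: 45.

45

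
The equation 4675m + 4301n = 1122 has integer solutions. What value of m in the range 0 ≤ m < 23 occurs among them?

gcd(4675, 4301) = 187 (Euclid: 4675 = 1·4301 + 374; 4301 = 11·374 + 187; 374 = 2·187 + 0), and 187 | 1122.
Extended Euclid: 4675·(-11) + 4301·(12) = 187. Scale by 6: m₀ = -66.
General solution m = m₀ + 23t; reducing mod 23 gives m = 3 (and n = -3).

3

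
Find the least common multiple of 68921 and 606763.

41818712723

68921 = 41³; 606763 = 23² · 31 · 37
max exponents: 23² · 31 · 37 · 41³ = 41818712723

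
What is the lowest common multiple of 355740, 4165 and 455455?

1022041020

355740 = 2² · 3 · 5 · 7² · 11²; 4165 = 5 · 7² · 17; 455455 = 5 · 7² · 11 · 13²
lcm takes max exponent of each prime: 2² · 3 · 5 · 7² · 11² · 13² · 17 = 1022041020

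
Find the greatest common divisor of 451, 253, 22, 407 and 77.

gcd(451, 253): 451 = 1·253 + 198; 253 = 1·198 + 55; 198 = 3·55 + 33; 55 = 1·33 + 22; 33 = 1·22 + 11; 22 = 2·11 + 0 → 11
gcd(11, 22): 22 = 2·11 + 0 → 11
gcd(11, 407): 407 = 37·11 + 0 → 11
gcd(11, 77): 77 = 7·11 + 0 → 11

11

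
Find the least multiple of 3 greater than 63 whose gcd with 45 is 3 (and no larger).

Multiples of 3 above 63: 3·22, 3·23, … . Need the cofactor coprime to 45/3 = 15.
Checking s = 22, 23, … the first with gcd(s, 15) = 1 is s = 22, giving 66.

66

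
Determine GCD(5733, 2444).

13

5733 = 3² · 7² · 13
2444 = 2² · 13 · 47
Common: 13 = 13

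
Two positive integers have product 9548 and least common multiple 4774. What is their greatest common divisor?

gcd·lcm = product, so gcd = 9548/4774 = 2.

2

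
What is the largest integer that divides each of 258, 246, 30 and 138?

gcd(258, 246): 258 = 1·246 + 12; 246 = 20·12 + 6; 12 = 2·6 + 0 → 6
gcd(6, 30): 30 = 5·6 + 0 → 6
gcd(6, 138): 138 = 23·6 + 0 → 6

6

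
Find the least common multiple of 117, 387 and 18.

10062

117 = 3² · 13; 387 = 3² · 43; 18 = 2 · 3²
lcm takes max exponent of each prime: 2 · 3² · 13 · 43 = 10062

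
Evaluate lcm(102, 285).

9690

102 = 2 · 3 · 17; 285 = 3 · 5 · 19
max exponents: 2 · 3 · 5 · 17 · 19 = 9690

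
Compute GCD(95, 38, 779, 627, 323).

19

gcd(95, 38): 95 = 2·38 + 19; 38 = 2·19 + 0 → 19
gcd(19, 779): 779 = 41·19 + 0 → 19
gcd(19, 627): 627 = 33·19 + 0 → 19
gcd(19, 323): 323 = 17·19 + 0 → 19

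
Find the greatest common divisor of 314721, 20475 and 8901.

314721 = 3² · 11² · 17²; 20475 = 3² · 5² · 7 · 13; 8901 = 3² · 23 · 43
gcd takes min exponent of each prime: 3² = 9

9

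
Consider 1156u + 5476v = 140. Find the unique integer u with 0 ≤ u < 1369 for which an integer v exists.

gcd(1156, 5476) = 4 (Euclid: 5476 = 4·1156 + 852; 1156 = 1·852 + 304; 852 = 2·304 + 244; 304 = 1·244 + 60; 244 = 4·60 + 4; 60 = 15·4 + 0), and 4 | 140.
Extended Euclid: 1156·(-90) + 5476·(19) = 4. Scale by 35: u₀ = -3150.
General solution u = u₀ + 1369t; reducing mod 1369 gives u = 957 (and v = -202).

957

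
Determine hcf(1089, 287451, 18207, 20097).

gcd(1089, 287451): 287451 = 263·1089 + 1044; 1089 = 1·1044 + 45; 1044 = 23·45 + 9; 45 = 5·9 + 0 → 9
gcd(9, 18207): 18207 = 2023·9 + 0 → 9
gcd(9, 20097): 20097 = 2233·9 + 0 → 9

9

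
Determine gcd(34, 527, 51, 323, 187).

17

gcd(34, 527): 527 = 15·34 + 17; 34 = 2·17 + 0 → 17
gcd(17, 51): 51 = 3·17 + 0 → 17
gcd(17, 323): 323 = 19·17 + 0 → 17
gcd(17, 187): 187 = 11·17 + 0 → 17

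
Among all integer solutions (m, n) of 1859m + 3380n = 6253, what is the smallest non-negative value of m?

7

Reduce mod 3380: 1859m ≡ 6253 (mod 3380). With g = gcd(1859, 3380) = 169 dividing 6253, divide through: 11m ≡ 37 (mod 20).
Since gcd(11, 20) = 1, m ≡ 37·(11)⁻¹ ≡ 7 (mod 20). Smallest non-negative: 7.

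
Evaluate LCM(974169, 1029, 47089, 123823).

2365717785543

lcm(974169, 1029) = 974169·1029/gcd = 1002419901/147 = 6819183
lcm(6819183, 47089) = 6819183·47089/gcd = 321108508287/49 = 6553234863
lcm(6553234863, 123823) = 6553234863·123823/gcd = 811441200441249/343 = 2365717785543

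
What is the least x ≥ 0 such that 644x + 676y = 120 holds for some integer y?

123

Reduce mod 676: 644x ≡ 120 (mod 676). With g = gcd(644, 676) = 4 dividing 120, divide through: 161x ≡ 30 (mod 169).
Since gcd(161, 169) = 1, x ≡ 30·(161)⁻¹ ≡ 123 (mod 169). Smallest non-negative: 123.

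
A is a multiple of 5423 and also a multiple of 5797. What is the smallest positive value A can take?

5423 = 11 · 17 · 29; 5797 = 11 · 17 · 31
max exponents: 11 · 17 · 29 · 31 = 168113

168113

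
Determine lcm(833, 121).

833 = 7² · 17; 121 = 11²
max exponents: 7² · 11² · 17 = 100793

100793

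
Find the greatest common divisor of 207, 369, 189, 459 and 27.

9

207 = 3² · 23; 369 = 3² · 41; 189 = 3³ · 7; 459 = 3³ · 17; 27 = 3³
gcd takes min exponent of each prime: 3² = 9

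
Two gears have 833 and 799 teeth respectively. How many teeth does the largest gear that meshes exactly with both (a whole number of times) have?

17

833 = 7² · 17
799 = 17 · 47
Common: 17 = 17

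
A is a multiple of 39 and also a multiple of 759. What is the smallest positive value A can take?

9867

39 = 3 · 13; 759 = 3 · 11 · 23
max exponents: 3 · 11 · 13 · 23 = 9867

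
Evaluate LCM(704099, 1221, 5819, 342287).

lcm(704099, 1221) = 704099·1221/gcd = 859704879/11 = 78154989
lcm(78154989, 5819) = 78154989·5819/gcd = 454783880991/5819 = 78154989
lcm(78154989, 342287) = 78154989·342287/gcd = 26751436719843/407 = 65728345749

65728345749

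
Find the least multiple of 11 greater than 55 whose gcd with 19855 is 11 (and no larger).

Multiples of 11 above 55: 11·6, 11·7, … . Need the cofactor coprime to 19855/11 = 1805.
Checking s = 6, 7, … the first with gcd(s, 1805) = 1 is s = 6, giving 66.

66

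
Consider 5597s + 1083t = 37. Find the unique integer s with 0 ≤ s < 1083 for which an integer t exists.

Euclid: 5597 = 5·1083 + 182; 1083 = 5·182 + 173; 182 = 1·173 + 9; 173 = 19·9 + 2; 9 = 4·2 + 1; 2 = 2·1 + 0 → gcd = 1; 37 = 1·37.
Back-substitution yields 5597·(482) + 1083·(-2491) = 1, so one solution is s = 482·37 = 17834, t = -2491·37 = -92167.
Solutions in s differ by 1083/1 = 1083; the one in [0, 1083) is 17834 mod 1083 = 506.

506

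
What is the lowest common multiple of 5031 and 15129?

8457111

5031 = 3² · 13 · 43; 15129 = 3² · 41²
max exponents: 3² · 13 · 41² · 43 = 8457111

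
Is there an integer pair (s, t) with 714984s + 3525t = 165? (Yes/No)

By Bézout, 714984s + 3525t = 165 has integer solutions iff gcd(714984, 3525) | 165.
Euclid: 714984 = 202·3525 + 2934; 3525 = 1·2934 + 591; 2934 = 4·591 + 570; 591 = 1·570 + 21; 570 = 27·21 + 3; 21 = 7·3 + 0. gcd = 3; 165 mod 3 = 0. Yes.

Yes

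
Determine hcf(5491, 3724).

Euclid: 5491 = 1·3724 + 1767; 3724 = 2·1767 + 190; 1767 = 9·190 + 57; 190 = 3·57 + 19; 57 = 3·19 + 0. Last nonzero remainder: 19.

19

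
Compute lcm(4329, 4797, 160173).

6567093

lcm(4329, 4797) = 4329·4797/gcd = 20766213/117 = 177489
lcm(177489, 160173) = 177489·160173/gcd = 28428945597/4329 = 6567093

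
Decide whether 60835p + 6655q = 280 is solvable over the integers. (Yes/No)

gcd(60835, 6655): 60835 = 9·6655 + 940; 6655 = 7·940 + 75; 940 = 12·75 + 40; 75 = 1·40 + 35; 40 = 1·35 + 5; 35 = 7·5 + 0 → 5
5 divides 280, so a solution exists.

Yes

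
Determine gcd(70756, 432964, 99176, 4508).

70756 = 2² · 7² · 19²; 432964 = 2² · 7² · 47²; 99176 = 2³ · 7² · 11 · 23; 4508 = 2² · 7² · 23
gcd takes min exponent of each prime: 2² · 7² = 196

196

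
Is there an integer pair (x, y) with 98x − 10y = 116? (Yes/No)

Yes

gcd(98, 10): 98 = 9·10 + 8; 10 = 1·8 + 2; 8 = 4·2 + 0 → 2
2 divides 116, so a solution exists.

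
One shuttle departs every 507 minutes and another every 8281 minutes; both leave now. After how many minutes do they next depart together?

24843

507 = 3 · 13²; 8281 = 7² · 13²
max exponents: 3 · 7² · 13² = 24843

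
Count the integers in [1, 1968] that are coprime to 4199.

1620

4199 = 13·17·19. Inclusion–exclusion on these primes:
1968 − ⌊1968/13⌋ − ⌊1968/17⌋ − ⌊1968/19⌋ + ⌊1968/221⌋ + ⌊1968/247⌋ + ⌊1968/323⌋ − ⌊1968/4199⌋ = 1620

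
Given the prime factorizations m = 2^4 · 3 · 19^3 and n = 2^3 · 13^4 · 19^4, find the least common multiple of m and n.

max exponent per prime: 2^4 · 3 · 13^4 · 19^4 = 178660707888

178660707888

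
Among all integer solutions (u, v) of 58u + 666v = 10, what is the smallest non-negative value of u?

gcd(58, 666) = 2 (Euclid: 666 = 11·58 + 28; 58 = 2·28 + 2; 28 = 14·2 + 0), and 2 | 10.
Extended Euclid: 58·(23) + 666·(-2) = 2. Scale by 5: u₀ = 115.
General solution u = u₀ + 333t; reducing mod 333 gives u = 115 (and v = -10).

115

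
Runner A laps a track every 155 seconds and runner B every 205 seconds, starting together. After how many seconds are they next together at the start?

gcd first: 205 = 1·155 + 50; 155 = 3·50 + 5; 50 = 10·5 + 0 → gcd = 5
lcm = 155·205/gcd = 31775/5 = 6355

6355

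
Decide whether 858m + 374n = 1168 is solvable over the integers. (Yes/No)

gcd(858, 374): 858 = 2·374 + 110; 374 = 3·110 + 44; 110 = 2·44 + 22; 44 = 2·22 + 0 → 22
22 does not divide 1168, so a solution does not exist.

No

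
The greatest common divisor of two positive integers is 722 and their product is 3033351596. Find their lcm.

4201318

For any two positive integers, gcd × lcm equals their product. Hence lcm = 3033351596 / 722 = 4201318.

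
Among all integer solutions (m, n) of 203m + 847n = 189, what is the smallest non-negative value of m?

Reduce mod 847: 203m ≡ 189 (mod 847). With g = gcd(203, 847) = 7 dividing 189, divide through: 29m ≡ 27 (mod 121).
Since gcd(29, 121) = 1, m ≡ 27·(29)⁻¹ ≡ 51 (mod 121). Smallest non-negative: 51.

51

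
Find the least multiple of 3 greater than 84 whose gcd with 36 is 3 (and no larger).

gcd(a, 36) = 3 forces 3 | a; write a = 3s. Then gcd(3s, 3·12) = 3·gcd(s, 12), so need gcd(s, 12) = 1.
3s > 84 gives s ≥ 29. The least s ≥ 29 coprime to 12 is 29, so a = 3·29 = 87.

87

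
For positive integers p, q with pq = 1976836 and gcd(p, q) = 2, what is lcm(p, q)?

988418

Since gcd(p,q)·lcm(p,q) = pq, lcm = 1976836/2 = 988418.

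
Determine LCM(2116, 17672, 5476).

12798080072

2116 = 2² · 23²; 17672 = 2³ · 47²; 5476 = 2² · 37²
lcm takes max exponent of each prime: 2³ · 23² · 37² · 47² = 12798080072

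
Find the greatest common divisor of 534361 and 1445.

289

Euclid: 534361 = 369·1445 + 1156; 1445 = 1·1156 + 289; 1156 = 4·289 + 0. Last nonzero remainder: 289.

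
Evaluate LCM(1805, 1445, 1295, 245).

945742385

1805 = 5 · 19²; 1445 = 5 · 17²; 1295 = 5 · 7 · 37; 245 = 5 · 7²
lcm takes max exponent of each prime: 5 · 7² · 17² · 19² · 37 = 945742385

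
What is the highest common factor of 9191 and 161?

Euclid: 9191 = 57·161 + 14; 161 = 11·14 + 7; 14 = 2·7 + 0. Last nonzero remainder: 7.

7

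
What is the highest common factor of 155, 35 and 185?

5

gcd(155, 35): 155 = 4·35 + 15; 35 = 2·15 + 5; 15 = 3·5 + 0 → 5
gcd(5, 185): 185 = 37·5 + 0 → 5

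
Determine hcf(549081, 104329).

361

549081 = 3² · 13² · 19²
104329 = 17² · 19²
Common: 19² = 361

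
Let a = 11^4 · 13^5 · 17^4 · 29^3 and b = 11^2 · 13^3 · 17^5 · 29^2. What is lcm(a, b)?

188246149982154799249

max exponent per prime: 11^4 · 13^5 · 17^5 · 29^3 = 188246149982154799249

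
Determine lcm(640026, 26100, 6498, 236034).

640026 = 2 · 3² · 31² · 37; 26100 = 2² · 3² · 5² · 29; 6498 = 2 · 3² · 19²; 236034 = 2 · 3⁴ · 31 · 47
lcm takes max exponent of each prime: 2² · 3⁴ · 5² · 19² · 29 · 31² · 37 · 47 = 141714140903100

141714140903100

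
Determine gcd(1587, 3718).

1587 = 3 · 23²
3718 = 2 · 11 · 13²
Common: 1 = 1

1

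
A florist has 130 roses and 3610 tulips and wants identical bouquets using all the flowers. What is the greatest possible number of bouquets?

10

130 = 2 · 5 · 13
3610 = 2 · 5 · 19²
Common: 2 · 5 = 10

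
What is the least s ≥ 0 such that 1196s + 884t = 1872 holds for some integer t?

6

Reduce mod 884: 1196s ≡ 1872 (mod 884). With g = gcd(1196, 884) = 52 dividing 1872, divide through: 23s ≡ 36 (mod 17).
Since gcd(23, 17) = 1, s ≡ 36·(23)⁻¹ ≡ 6 (mod 17). Smallest non-negative: 6.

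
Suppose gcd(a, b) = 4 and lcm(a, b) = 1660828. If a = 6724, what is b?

a·b = gcd·lcm = 4·1660828 = 6643312, so b = 6643312/6724 = 988.

988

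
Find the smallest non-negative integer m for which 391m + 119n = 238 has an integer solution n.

Reduce mod 119: 391m ≡ 238 (mod 119). With g = gcd(391, 119) = 17 dividing 238, divide through: 23m ≡ 14 (mod 7).
Since gcd(23, 7) = 1, m ≡ 14·(23)⁻¹ ≡ 0 (mod 7). Smallest non-negative: 0.

0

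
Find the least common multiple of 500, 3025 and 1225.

2964500

500 = 2² · 5³; 3025 = 5² · 11²; 1225 = 5² · 7²
lcm takes max exponent of each prime: 2² · 5³ · 7² · 11² = 2964500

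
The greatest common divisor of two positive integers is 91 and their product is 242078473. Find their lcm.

For any two positive integers, gcd × lcm equals their product. Hence lcm = 242078473 / 91 = 2660203.

2660203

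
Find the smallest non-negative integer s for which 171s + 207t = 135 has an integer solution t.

Euclid: 207 = 1·171 + 36; 171 = 4·36 + 27; 36 = 1·27 + 9; 27 = 3·9 + 0 → gcd = 9; 135 = 9·15.
Back-substitution yields 171·(-6) + 207·(5) = 9, so one solution is s = -6·15 = -90, t = 5·15 = 75.
Solutions in s differ by 207/9 = 23; the one in [0, 23) is -90 mod 23 = 2.

2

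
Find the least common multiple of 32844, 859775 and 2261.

4508660100

lcm(32844, 859775) = 32844·859775/gcd = 28238450100/119 = 237297900
lcm(237297900, 2261) = 237297900·2261/gcd = 536530551900/119 = 4508660100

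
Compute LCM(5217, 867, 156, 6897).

lcm(5217, 867) = 5217·867/gcd = 4523139/3 = 1507713
lcm(1507713, 156) = 1507713·156/gcd = 235203228/3 = 78401076
lcm(78401076, 6897) = 78401076·6897/gcd = 540732221172/3 = 180244073724

180244073724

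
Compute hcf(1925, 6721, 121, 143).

gcd(1925, 6721): 6721 = 3·1925 + 946; 1925 = 2·946 + 33; 946 = 28·33 + 22; 33 = 1·22 + 11; 22 = 2·11 + 0 → 11
gcd(11, 121): 121 = 11·11 + 0 → 11
gcd(11, 143): 143 = 13·11 + 0 → 11

11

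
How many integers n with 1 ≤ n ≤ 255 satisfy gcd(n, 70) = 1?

70 = 2·5·7. Inclusion–exclusion on these primes:
255 − ⌊255/2⌋ − ⌊255/5⌋ − ⌊255/7⌋ + ⌊255/10⌋ + ⌊255/14⌋ + ⌊255/35⌋ − ⌊255/70⌋ = 88

88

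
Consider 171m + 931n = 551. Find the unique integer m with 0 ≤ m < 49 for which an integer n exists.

25

Reduce mod 931: 171m ≡ 551 (mod 931). With g = gcd(171, 931) = 19 dividing 551, divide through: 9m ≡ 29 (mod 49).
Since gcd(9, 49) = 1, m ≡ 29·(9)⁻¹ ≡ 25 (mod 49). Smallest non-negative: 25.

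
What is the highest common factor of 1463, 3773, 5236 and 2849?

77

gcd(1463, 3773): 3773 = 2·1463 + 847; 1463 = 1·847 + 616; 847 = 1·616 + 231; 616 = 2·231 + 154; 231 = 1·154 + 77; 154 = 2·77 + 0 → 77
gcd(77, 5236): 5236 = 68·77 + 0 → 77
gcd(77, 2849): 2849 = 37·77 + 0 → 77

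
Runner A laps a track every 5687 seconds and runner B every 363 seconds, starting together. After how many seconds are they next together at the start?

gcd first: 5687 = 15·363 + 242; 363 = 1·242 + 121; 242 = 2·121 + 0 → gcd = 121
lcm = 5687·363/gcd = 2064381/121 = 17061

17061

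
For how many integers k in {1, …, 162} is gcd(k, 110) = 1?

Prime factors of 110: 2, 5, 11. Count integers ≤ 162 divisible by none of them.
By inclusion–exclusion: 162 − ⌊162/2⌋ − ⌊162/5⌋ − ⌊162/11⌋ + ⌊162/10⌋ + ⌊162/22⌋ + ⌊162/55⌋ − ⌊162/110⌋ = 59.

59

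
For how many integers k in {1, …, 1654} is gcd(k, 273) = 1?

872

Prime factors of 273: 3, 7, 13. Count integers ≤ 1654 divisible by none of them.
By inclusion–exclusion: 1654 − ⌊1654/3⌋ − ⌊1654/7⌋ − ⌊1654/13⌋ + ⌊1654/21⌋ + ⌊1654/39⌋ + ⌊1654/91⌋ − ⌊1654/273⌋ = 872.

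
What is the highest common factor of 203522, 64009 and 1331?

203522 = 2 · 11² · 29²; 64009 = 11² · 23²; 1331 = 11³
gcd takes min exponent of each prime: 11² = 121

121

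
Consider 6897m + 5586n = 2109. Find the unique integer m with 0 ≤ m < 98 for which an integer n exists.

57

Euclid: 6897 = 1·5586 + 1311; 5586 = 4·1311 + 342; 1311 = 3·342 + 285; 342 = 1·285 + 57; 285 = 5·57 + 0 → gcd = 57; 2109 = 57·37.
Back-substitution yields 6897·(-17) + 5586·(21) = 57, so one solution is m = -17·37 = -629, n = 21·37 = 777.
Solutions in m differ by 5586/57 = 98; the one in [0, 98) is -629 mod 98 = 57.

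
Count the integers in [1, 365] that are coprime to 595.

Prime factors of 595: 5, 7, 17. Count integers ≤ 365 divisible by none of them.
By inclusion–exclusion: 365 − ⌊365/5⌋ − ⌊365/7⌋ − ⌊365/17⌋ + ⌊365/35⌋ + ⌊365/85⌋ + ⌊365/119⌋ − ⌊365/595⌋ = 236.

236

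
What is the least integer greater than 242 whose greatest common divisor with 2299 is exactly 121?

363

Multiples of 121 above 242: 121·3, 121·4, … . Need the cofactor coprime to 2299/121 = 19.
Checking s = 3, 4, … the first with gcd(s, 19) = 1 is s = 3, giving 363.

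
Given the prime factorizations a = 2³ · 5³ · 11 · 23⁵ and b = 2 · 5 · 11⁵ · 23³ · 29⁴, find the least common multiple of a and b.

733152968713445533000

max exponent per prime: 2³ · 5³ · 11⁵ · 23⁵ · 29⁴ = 733152968713445533000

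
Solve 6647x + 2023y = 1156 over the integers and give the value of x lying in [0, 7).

2

Reduce mod 2023: 6647x ≡ 1156 (mod 2023). With g = gcd(6647, 2023) = 289 dividing 1156, divide through: 23x ≡ 4 (mod 7).
Since gcd(23, 7) = 1, x ≡ 4·(23)⁻¹ ≡ 2 (mod 7). Smallest non-negative: 2.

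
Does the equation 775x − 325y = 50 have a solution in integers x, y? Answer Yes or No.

Yes

By Bézout, 775x − 325y = 50 has integer solutions iff gcd(775, 325) | 50.
Euclid: 775 = 2·325 + 125; 325 = 2·125 + 75; 125 = 1·75 + 50; 75 = 1·50 + 25; 50 = 2·25 + 0. gcd = 25; 50 mod 25 = 0. Yes.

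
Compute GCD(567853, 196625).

Euclid: 567853 = 2·196625 + 174603; 196625 = 1·174603 + 22022; 174603 = 7·22022 + 20449; 22022 = 1·20449 + 1573; 20449 = 13·1573 + 0. Last nonzero remainder: 1573.

1573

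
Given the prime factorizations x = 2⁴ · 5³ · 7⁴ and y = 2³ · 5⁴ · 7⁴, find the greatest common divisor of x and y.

2401000

min exponent per shared prime: 2³ · 5³ · 7⁴ = 2401000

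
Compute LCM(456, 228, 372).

456 = 2³ · 3 · 19; 228 = 2² · 3 · 19; 372 = 2² · 3 · 31
lcm takes max exponent of each prime: 2³ · 3 · 19 · 31 = 14136

14136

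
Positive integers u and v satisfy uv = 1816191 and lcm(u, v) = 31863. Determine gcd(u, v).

From gcd × lcm = uv: gcd = 1816191 / 31863 = 57.

57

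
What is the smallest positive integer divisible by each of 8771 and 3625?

gcd first: 8771 = 2·3625 + 1521; 3625 = 2·1521 + 583; 1521 = 2·583 + 355; 583 = 1·355 + 228; 355 = 1·228 + 127; 228 = 1·127 + 101; 127 = 1·101 + 26; 101 = 3·26 + 23; 26 = 1·23 + 3; 23 = 7·3 + 2; 3 = 1·2 + 1; 2 = 2·1 + 0 → gcd = 1
lcm = 8771·3625/gcd = 31794875/1 = 31794875

31794875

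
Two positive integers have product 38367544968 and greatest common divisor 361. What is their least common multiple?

Since gcd(m,n)·lcm(m,n) = mn, lcm = 38367544968/361 = 106281288.

106281288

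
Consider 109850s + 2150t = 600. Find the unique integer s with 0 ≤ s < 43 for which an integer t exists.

Euclid: 109850 = 51·2150 + 200; 2150 = 10·200 + 150; 200 = 1·150 + 50; 150 = 3·50 + 0 → gcd = 50; 600 = 50·12.
Back-substitution yields 109850·(11) + 2150·(-562) = 50, so one solution is s = 11·12 = 132, t = -562·12 = -6744.
Solutions in s differ by 2150/50 = 43; the one in [0, 43) is 132 mod 43 = 3.

3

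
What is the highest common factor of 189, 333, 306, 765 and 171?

9

189 = 3³ · 7; 333 = 3² · 37; 306 = 2 · 3² · 17; 765 = 3² · 5 · 17; 171 = 3² · 19
gcd takes min exponent of each prime: 3² = 9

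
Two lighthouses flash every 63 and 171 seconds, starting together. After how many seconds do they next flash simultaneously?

1197

63 = 3² · 7; 171 = 3² · 19
max exponents: 3² · 7 · 19 = 1197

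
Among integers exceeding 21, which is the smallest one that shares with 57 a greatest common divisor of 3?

gcd(m, 57) = 3 forces 3 | m; write m = 3s. Then gcd(3s, 3·19) = 3·gcd(s, 19), so need gcd(s, 19) = 1.
3s > 21 gives s ≥ 8. The least s ≥ 8 coprime to 19 is 8, so m = 3·8 = 24.

24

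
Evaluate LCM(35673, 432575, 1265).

35673 = 3 · 11 · 23 · 47; 432575 = 5² · 11³ · 13; 1265 = 5 · 11 · 23
lcm takes max exponent of each prime: 3 · 5² · 11³ · 13 · 23 · 47 = 1402840725

1402840725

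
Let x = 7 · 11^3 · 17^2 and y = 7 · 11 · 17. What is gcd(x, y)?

1309

min exponent per shared prime: 7 · 11 · 17 = 1309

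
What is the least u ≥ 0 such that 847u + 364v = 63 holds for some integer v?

gcd(847, 364) = 7 (Euclid: 847 = 2·364 + 119; 364 = 3·119 + 7; 119 = 17·7 + 0), and 7 | 63.
Extended Euclid: 847·(-3) + 364·(7) = 7. Scale by 9: u₀ = -27.
General solution u = u₀ + 52t; reducing mod 52 gives u = 25 (and v = -58).

25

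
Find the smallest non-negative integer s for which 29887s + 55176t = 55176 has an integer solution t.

gcd(29887, 55176) = 2299 (Euclid: 55176 = 1·29887 + 25289; 29887 = 1·25289 + 4598; 25289 = 5·4598 + 2299; 4598 = 2·2299 + 0), and 2299 | 55176.
Extended Euclid: 29887·(-11) + 55176·(6) = 2299. Scale by 24: s₀ = -264.
General solution s = s₀ + 24k; reducing mod 24 gives s = 0 (and t = 1).

0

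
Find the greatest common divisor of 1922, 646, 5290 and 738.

2

gcd(1922, 646): 1922 = 2·646 + 630; 646 = 1·630 + 16; 630 = 39·16 + 6; 16 = 2·6 + 4; 6 = 1·4 + 2; 4 = 2·2 + 0 → 2
gcd(2, 5290): 5290 = 2645·2 + 0 → 2
gcd(2, 738): 738 = 369·2 + 0 → 2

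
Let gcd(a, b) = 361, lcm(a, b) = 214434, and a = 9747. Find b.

7942

a·b = gcd·lcm = 361·214434 = 77410674, so b = 77410674/9747 = 7942.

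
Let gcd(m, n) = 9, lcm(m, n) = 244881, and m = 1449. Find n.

m·n = gcd·lcm = 9·244881 = 2203929, so n = 2203929/1449 = 1521.

1521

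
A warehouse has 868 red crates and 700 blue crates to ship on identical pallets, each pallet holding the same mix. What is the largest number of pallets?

28

Euclid: 868 = 1·700 + 168; 700 = 4·168 + 28; 168 = 6·28 + 0. Last nonzero remainder: 28.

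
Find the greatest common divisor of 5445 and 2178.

5445 = 3² · 5 · 11²
2178 = 2 · 3² · 11²
Common: 3² · 11² = 1089

1089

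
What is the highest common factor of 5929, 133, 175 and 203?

7

gcd(5929, 133): 5929 = 44·133 + 77; 133 = 1·77 + 56; 77 = 1·56 + 21; 56 = 2·21 + 14; 21 = 1·14 + 7; 14 = 2·7 + 0 → 7
gcd(7, 175): 175 = 25·7 + 0 → 7
gcd(7, 203): 203 = 29·7 + 0 → 7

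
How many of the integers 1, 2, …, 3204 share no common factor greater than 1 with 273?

273 = 3·7·13. Inclusion–exclusion on these primes:
3204 − ⌊3204/3⌋ − ⌊3204/7⌋ − ⌊3204/13⌋ + ⌊3204/21⌋ + ⌊3204/39⌋ + ⌊3204/91⌋ − ⌊3204/273⌋ = 1691

1691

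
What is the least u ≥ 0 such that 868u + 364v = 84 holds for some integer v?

Reduce mod 364: 868u ≡ 84 (mod 364). With g = gcd(868, 364) = 28 dividing 84, divide through: 31u ≡ 3 (mod 13).
Since gcd(31, 13) = 1, u ≡ 3·(31)⁻¹ ≡ 11 (mod 13). Smallest non-negative: 11.

11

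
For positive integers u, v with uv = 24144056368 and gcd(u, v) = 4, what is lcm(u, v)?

6036014092

gcd·lcm = product, so lcm = 24144056368/4 = 6036014092.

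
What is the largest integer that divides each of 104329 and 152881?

289

104329 = 17² · 19²
152881 = 17² · 23²
Common: 17² = 289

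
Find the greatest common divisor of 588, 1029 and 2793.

gcd(588, 1029): 1029 = 1·588 + 441; 588 = 1·441 + 147; 441 = 3·147 + 0 → 147
gcd(147, 2793): 2793 = 19·147 + 0 → 147

147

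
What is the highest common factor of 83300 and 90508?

68

Euclid: 90508 = 1·83300 + 7208; 83300 = 11·7208 + 4012; 7208 = 1·4012 + 3196; 4012 = 1·3196 + 816; 3196 = 3·816 + 748; 816 = 1·748 + 68; 748 = 11·68 + 0. Last nonzero remainder: 68.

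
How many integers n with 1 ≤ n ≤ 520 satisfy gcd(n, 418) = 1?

223

418 = 2·11·19. Inclusion–exclusion on these primes:
520 − ⌊520/2⌋ − ⌊520/11⌋ − ⌊520/19⌋ + ⌊520/22⌋ + ⌊520/38⌋ + ⌊520/209⌋ − ⌊520/418⌋ = 223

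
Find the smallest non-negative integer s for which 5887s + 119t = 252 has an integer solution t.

13

Euclid: 5887 = 49·119 + 56; 119 = 2·56 + 7; 56 = 8·7 + 0 → gcd = 7; 252 = 7·36.
Back-substitution yields 5887·(-2) + 119·(99) = 7, so one solution is s = -2·36 = -72, t = 99·36 = 3564.
Solutions in s differ by 119/7 = 17; the one in [0, 17) is -72 mod 17 = 13.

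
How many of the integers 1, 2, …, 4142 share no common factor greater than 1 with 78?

1275

78 = 2·3·13. Inclusion–exclusion on these primes:
4142 − ⌊4142/2⌋ − ⌊4142/3⌋ − ⌊4142/13⌋ + ⌊4142/6⌋ + ⌊4142/26⌋ + ⌊4142/39⌋ − ⌊4142/78⌋ = 1275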